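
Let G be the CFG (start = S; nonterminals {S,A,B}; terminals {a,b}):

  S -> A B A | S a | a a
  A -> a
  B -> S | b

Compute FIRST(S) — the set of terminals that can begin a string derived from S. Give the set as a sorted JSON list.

FIRST sets, iterate to fixpoint:
[1]
  A via A→a: +{a}
  B via B→b: +{b}
  S via S→A B A: +{a}
  FIRST[S]={a}  FIRST[A]={a}  FIRST[B]={b}
[2]
  B via B→S: +{a}
  FIRST[S]={a}  FIRST[A]={a}  FIRST[B]={a,b}
[3] done
  FIRST[S]={a}  FIRST[A]={a}  FIRST[B]={a,b}

FIRST(S) = ["a"]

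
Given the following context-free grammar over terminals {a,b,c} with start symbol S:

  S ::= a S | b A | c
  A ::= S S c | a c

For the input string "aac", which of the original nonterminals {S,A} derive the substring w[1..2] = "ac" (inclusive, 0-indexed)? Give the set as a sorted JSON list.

Convert to CNF:
  S -> T1 S | T2 A | c
  A -> S X3 | T1 T0
  T0 -> c
  T1 -> a
  T2 -> b
  X3 -> S T0

CYK fill (cells [i..j] with 1 ≤ i ≤ j ≤ 2 only):
  T[1,1] 'a' = {T1}  orig:{}
  T[2,2] 'c' = {S,T0}  orig:{S}
  T[1,2] 'ac' = {A,S}

Original NTs in T[1,2] deriving "ac": ["A", "S"]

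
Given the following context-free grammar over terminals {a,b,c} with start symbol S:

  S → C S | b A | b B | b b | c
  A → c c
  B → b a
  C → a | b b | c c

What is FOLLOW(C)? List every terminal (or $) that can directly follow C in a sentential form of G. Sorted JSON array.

FIRST sets, iterate to fixpoint:
iter 1:
  A via A→c c: +{c}
  B via B→b a: +{b}
  C via C→a: +{a}
  C via C→b b: +{b}
  C via C→c c: +{c}
  S via S→C S: +{a,b,c}
  FIRST[S]={a,b,c}  FIRST[A]={c}  FIRST[B]={b}  FIRST[C]={a,b,c}
iter 2: done
  FIRST[S]={a,b,c}  FIRST[A]={c}  FIRST[B]={b}  FIRST[C]={a,b,c}

Compute FOLLOW by fixpoint:
initialize: $ ∈ FOLLOW(S)
pass 1:
  S→C S: FOLLOW(C) ⊇ FIRST(S) = {a,b,c}; new: +{a,b,c}
  S→b A: FOLLOW(A) ⊇ FOLLOW(S) ⊇ {$}; new: +{$}
  S→b B: FOLLOW(B) ⊇ FOLLOW(S) ⊇ {$}; new: +{$}
  FOLLOW(S)={$}  FOLLOW(A)={$}  FOLLOW(B)={$}  FOLLOW(C)={a,b,c}
pass 2: — fixpoint
  FOLLOW(S)={$}  FOLLOW(A)={$}  FOLLOW(B)={$}  FOLLOW(C)={a,b,c}

FOLLOW(C) = ["a", "b", "c"]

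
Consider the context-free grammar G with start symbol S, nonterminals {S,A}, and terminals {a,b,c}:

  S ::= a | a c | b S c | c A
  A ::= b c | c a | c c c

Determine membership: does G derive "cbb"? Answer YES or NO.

CNF form of G:
  S -> T0 X4 | T1 A | T2 T1 | a
  A -> T0 T1 | T1 T2 | T1 X3
  T0 -> b
  T1 -> c
  T2 -> a
  X3 -> T1 T1
  X4 -> S T1

CYK table (by increasing span):
  [0..0]={T1}  "c"  orig:{}
  [1..1]={T0}  "b"  orig:{}
  [2..2]={T0}  "b"  orig:{}
  [0..1]=∅  "cb"
  [1..2]=∅  "bb"
  [0..2]=∅  "cbb"

S ∉ T[0,2] ⇒ NO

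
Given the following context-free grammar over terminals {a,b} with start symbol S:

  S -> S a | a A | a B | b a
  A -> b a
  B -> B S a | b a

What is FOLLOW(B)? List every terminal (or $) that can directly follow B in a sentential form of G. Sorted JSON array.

Compute FIRST by fixpoint:
[1]
  A via A→b a: +{b}
  B via B→b a: +{b}
  S via S→a A: +{a}
  S via S→b a: +{b}
  S: {a,b}  A: {b}  B: {b}
[2] (no change)
  S: {a,b}  A: {b}  B: {b}

Compute FOLLOW by fixpoint:
FOLLOW(S) := {$}
iter 1:
  B→B S a: FOLLOW(B) ⊇ FIRST(S) = {a,b}; new: +{a,b}
  B→B S a: FOLLOW(S) ⊇ FIRST(a) = {a}; new: +{a}
  S→a A: FOLLOW(A) ⊇ FOLLOW(S) ⊇ {$,a}; new: +{$,a}
  S→a B: FOLLOW(B) ⊇ FOLLOW(S) ⊇ {$,a}; new: +{$}
  FOLLOW(S)={$,a}  FOLLOW(A)={$,a}  FOLLOW(B)={$,a,b}
iter 2: (no change)
  FOLLOW(S)={$,a}  FOLLOW(A)={$,a}  FOLLOW(B)={$,a,b}

FOLLOW(B) = ["$", "a", "b"]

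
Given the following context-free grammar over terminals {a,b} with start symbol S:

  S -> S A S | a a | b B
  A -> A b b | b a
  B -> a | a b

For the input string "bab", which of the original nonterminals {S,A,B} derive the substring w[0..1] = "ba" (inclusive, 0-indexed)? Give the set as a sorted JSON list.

Convert to CNF:
  S -> S X3 | T0 B | T1 T1
  A -> A X2 | T0 T1
  B -> T1 T0 | a
  T0 -> b
  T1 -> a
  X2 -> T0 T0
  X3 -> A S

Fill CYK table bottom-up (cells [i..j] with 0 ≤ i ≤ j ≤ 1 only):
  T[0,0] 'b' = {T0}  orig:{}
  T[1,1] 'a' = {B,T1}  orig:{B}
  T[0,1] 'ba' = {A,S}

Original NTs in T[0,1] deriving "ba": ["A", "S"]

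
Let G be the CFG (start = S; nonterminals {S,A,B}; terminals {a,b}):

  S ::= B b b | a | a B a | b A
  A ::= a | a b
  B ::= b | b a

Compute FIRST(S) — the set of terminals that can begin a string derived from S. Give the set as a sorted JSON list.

FIRST iteration:
[1]
  A via A→a: +{a}
  B via B→b: +{b}
  S via S→B b b: +{b}
  S via S→a: +{a}
  S: {a,b}  A: {a}  B: {b}
[2] (stable)
  S: {a,b}  A: {a}  B: {b}

FIRST(S) = ["a", "b"]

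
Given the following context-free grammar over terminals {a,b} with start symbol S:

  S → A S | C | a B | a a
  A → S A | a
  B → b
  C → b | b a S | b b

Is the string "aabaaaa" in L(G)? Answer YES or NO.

Convert to CNF:
  S -> A S | T0 T0 | T0 X3 | T1 B | T1 T1 | b
  A -> S A | a
  B -> b
  C -> T0 T0 | T0 X2 | b
  T0 -> b
  T1 -> a
  X2 -> T1 S
  X3 -> T1 S

CYK fill:
  cell(0,0) a: {A,T1}  orig:{A}
  cell(1,1) a: {A,T1}  orig:{A}
  cell(2,2) b: {B,C,S,T0}  orig:{B,C,S}
  cell(3,3) a: {A,T1}  orig:{A}
  cell(4,4) a: {A,T1}  orig:{A}
  cell(5,5) a: {A,T1}  orig:{A}
  cell(6,6) a: {A,T1}  orig:{A}
  cell(0,1) aa: {S}
  cell(1,2) ab: {S,X2,X3}  orig:{S}
  cell(2,3) ba: {A}
  cell(3,4) aa: {S}
  cell(4,5) aa: {S}
  cell(5,6) aa: {S}
  cell(0,2) aab: {S,X2,X3}  orig:{S}
  cell(1,3) aba: {A}
  cell(2,4) baa: ∅
  cell(3,5) aaa: {A,S,X2,X3}  orig:{A,S}
  cell(4,6) aaa: {A,S,X2,X3}  orig:{A,S}
  cell(0,3) aaba: {A}
  cell(1,4) abaa: ∅
  cell(2,5) baaa: {A,C,S}
  cell(3,6) aaaa: {A,S,X2,X3}  orig:{A,S}
  cell(0,4) aabaa: ∅
  cell(1,5) abaaa: {A,S,X2,X3}  orig:{A,S}
  cell(2,6) baaaa: {A,C,S}
  cell(0,5) aabaaa: {A,S,X2,X3}  orig:{A,S}
  cell(1,6) abaaaa: {A,S,X2,X3}  orig:{A,S}
  cell(0,6) aabaaaa: {A,S,X2,X3}  orig:{A,S}

S ∈ T[0,6] ⇒ YES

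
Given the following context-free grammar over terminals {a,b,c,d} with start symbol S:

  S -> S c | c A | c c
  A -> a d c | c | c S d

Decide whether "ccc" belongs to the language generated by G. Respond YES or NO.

CNF form of G:
  S -> S T2 | T2 A | T2 T2
  A -> T0 X3 | T2 X4 | c
  T0 -> a
  T1 -> d
  T2 -> c
  X3 -> T1 T2
  X4 -> S T1

CYK table (by increasing span):
  cell(0,0) c: {A,T2}  orig:{A}
  cell(1,1) c: {A,T2}  orig:{A}
  cell(2,2) c: {A,T2}  orig:{A}
  cell(0,1) cc: {S}
  cell(1,2) cc: {S}
  cell(0,2) ccc: {S}

S ∈ T[0,2] ⇒ YES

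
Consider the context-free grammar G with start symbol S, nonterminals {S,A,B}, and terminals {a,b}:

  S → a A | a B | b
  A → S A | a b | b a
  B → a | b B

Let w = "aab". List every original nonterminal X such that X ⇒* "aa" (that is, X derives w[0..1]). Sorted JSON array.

Convert to CNF:
  S -> T0 A | T0 B | b
  A -> S A | T0 T1 | T1 T0
  B -> T1 B | a
  T0 -> a
  T1 -> b

CYK fill, restricted to cells inside w[0..1]:
  T[0,0] 'a' = {B,T0}  orig:{B}
  T[1,1] 'a' = {B,T0}  orig:{B}
  T[0,1] 'aa' = {S}

Original NTs in T[0,1] deriving "aa": ["S"]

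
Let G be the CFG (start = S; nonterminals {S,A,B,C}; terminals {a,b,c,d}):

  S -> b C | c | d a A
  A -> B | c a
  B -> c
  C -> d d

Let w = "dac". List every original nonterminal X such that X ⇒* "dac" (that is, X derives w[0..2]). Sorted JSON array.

CNF form of G:
  S -> T2 X4 | T3 C | c
  A -> T0 T1 | c
  B -> c
  C -> T2 T2
  T0 -> c
  T1 -> a
  T2 -> d
  T3 -> b
  X4 -> T1 A

Fill CYK table bottom-up — only the sub-triangle for w[0..2]:
  [0..0]={T2}  "d"  orig:{}
  [1..1]={T1}  "a"  orig:{}
  [2..2]={A,B,S,T0}  "c"  orig:{A,B,S}
  [0..1]=∅  "da"
  [1..2]={X4}  "ac"  orig:{}
  [0..2]={S}  "dac"

Original NTs in T[0,2] deriving "dac": ["S"]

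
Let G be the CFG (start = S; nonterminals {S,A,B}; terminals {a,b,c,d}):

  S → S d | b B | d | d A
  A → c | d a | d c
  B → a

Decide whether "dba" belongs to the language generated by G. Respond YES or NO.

Convert to CNF:
  S -> S T0 | T0 A | T3 B | d
  A -> T0 T1 | T0 T2 | c
  B -> a
  T0 -> d
  T1 -> a
  T2 -> c
  T3 -> b

Fill CYK table bottom-up:
  [0..0]={S,T0}  "d"  orig:{S}
  [1..1]={T3}  "b"  orig:{}
  [2..2]={B,T1}  "a"  orig:{B}
  [0..1]=∅  "db"
  [1..2]={S}  "ba"
  [0..2]=∅  "dba"

S ∉ T[0,2] ⇒ NO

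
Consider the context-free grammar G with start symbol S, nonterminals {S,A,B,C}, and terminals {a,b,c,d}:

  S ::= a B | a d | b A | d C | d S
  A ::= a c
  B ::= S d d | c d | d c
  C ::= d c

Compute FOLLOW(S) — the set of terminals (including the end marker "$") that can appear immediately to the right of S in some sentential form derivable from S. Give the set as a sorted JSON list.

Compute FIRST by fixpoint:
iter 1:
  A via A→a c: +{a}
  B via B→c d: +{c}
  B via B→d c: +{d}
  C via C→d c: +{d}
  S via S→a B: +{a}
  S via S→b A: +{b}
  S via S→d C: +{d}
  FIRST(S)={a,b,d}  FIRST(A)={a}  FIRST(B)={c,d}  FIRST(C)={d}
iter 2:
  B via B→S d d: +{a,b}
  FIRST(S)={a,b,d}  FIRST(A)={a}  FIRST(B)={a,b,c,d}  FIRST(C)={d}
iter 3: — fixpoint
  FIRST(S)={a,b,d}  FIRST(A)={a}  FIRST(B)={a,b,c,d}  FIRST(C)={d}

FOLLOW sets:
seed FOLLOW(S) with $
round 1:
  B→S d d: FOLLOW(S) ⊇ FIRST(d) = {d}; new: +{d}
  S→a B: FOLLOW(B) ⊇ FOLLOW(S) ⊇ {$,d}; new: +{$,d}
  S→b A: FOLLOW(A) ⊇ FOLLOW(S) ⊇ {$,d}; new: +{$,d}
  S→d C: FOLLOW(C) ⊇ FOLLOW(S) ⊇ {$,d}; new: +{$,d}
  S: {$,d}  A: {$,d}  B: {$,d}  C: {$,d}
round 2: — fixpoint
  S: {$,d}  A: {$,d}  B: {$,d}  C: {$,d}

FOLLOW(S) = ["$", "d"]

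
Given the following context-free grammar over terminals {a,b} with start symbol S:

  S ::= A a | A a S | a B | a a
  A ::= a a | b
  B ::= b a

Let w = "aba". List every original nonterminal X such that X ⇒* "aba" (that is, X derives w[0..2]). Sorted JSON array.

CNF form of G:
  S -> A T0 | A X2 | T0 B | T0 T0
  A -> T0 T0 | b
  B -> T1 T0
  T0 -> a
  T1 -> b
  X2 -> T0 S

CYK table (by increasing span), restricted to cells inside w[0..2]:
  [0..0]={T0}  "a"  orig:{}
  [1..1]={A,T1}  "b"  orig:{A}
  [2..2]={T0}  "a"  orig:{}
  [0..1]=∅  "ab"
  [1..2]={B,S}  "ba"
  [0..2]={S,X2}  "aba"  orig:{S}

Original NTs in T[0,2] deriving "aba": ["S"]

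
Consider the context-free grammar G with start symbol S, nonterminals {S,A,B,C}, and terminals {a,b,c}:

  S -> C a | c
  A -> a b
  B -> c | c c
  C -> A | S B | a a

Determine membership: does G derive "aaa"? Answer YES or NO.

Convert to CNF:
  S -> C T0 | c
  A -> T0 T1
  B -> T2 T2 | c
  C -> S B | T0 T0 | T0 T1
  T0 -> a
  T1 -> b
  T2 -> c

CYK fill:
  [0..0]={T0}  "a"  orig:{}
  [1..1]={T0}  "a"  orig:{}
  [2..2]={T0}  "a"  orig:{}
  [0..1]={C}  "aa"
  [1..2]={C}  "aa"
  [0..2]={S}  "aaa"

S ∈ T[0,2] ⇒ YES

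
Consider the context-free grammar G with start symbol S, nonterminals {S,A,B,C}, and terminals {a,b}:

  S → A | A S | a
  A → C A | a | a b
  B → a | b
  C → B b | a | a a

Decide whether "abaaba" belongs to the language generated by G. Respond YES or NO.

Convert to CNF:
  S -> A S | C A | T0 T1 | a
  A -> C A | T0 T1 | a
  B -> a | b
  C -> B T1 | T0 T0 | a
  T0 -> a
  T1 -> b

Fill CYK table bottom-up:
  cell(0,0) a: {A,B,C,S,T0}  orig:{A,B,C,S}
  cell(1,1) b: {B,T1}  orig:{B}
  cell(2,2) a: {A,B,C,S,T0}  orig:{A,B,C,S}
  cell(3,3) a: {A,B,C,S,T0}  orig:{A,B,C,S}
  cell(4,4) b: {B,T1}  orig:{B}
  cell(5,5) a: {A,B,C,S,T0}  orig:{A,B,C,S}
  cell(0,1) ab: {A,C,S}
  cell(1,2) ba: ∅
  cell(2,3) aa: {A,C,S}
  cell(3,4) ab: {A,C,S}
  cell(4,5) ba: ∅
  cell(0,2) aba: {A,S}
  cell(1,3) baa: ∅
  cell(2,4) aab: {A,S}
  cell(3,5) aba: {A,S}
  cell(0,3) abaa: {A,S}
  cell(1,4) baab: ∅
  cell(2,5) aaba: {A,S}
  cell(0,4) abaab: {A,S}
  cell(1,5) baaba: ∅
  cell(0,5) abaaba: {A,S}

S ∈ T[0,5] ⇒ YES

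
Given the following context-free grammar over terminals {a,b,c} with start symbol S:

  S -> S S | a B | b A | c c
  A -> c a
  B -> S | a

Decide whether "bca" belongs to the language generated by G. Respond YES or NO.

CNF form of G:
  S -> S S | T0 T0 | T1 B | T2 A
  A -> T0 T1
  B -> S S | T0 T0 | T1 B | T2 A | a
  T0 -> c
  T1 -> a
  T2 -> b

CYK fill:
  T[0,0] 'b' = {T2}  orig:{}
  T[1,1] 'c' = {T0}  orig:{}
  T[2,2] 'a' = {B,T1}  orig:{B}
  T[0,1] 'bc' = ∅
  T[1,2] 'ca' = {A}
  T[0,2] 'bca' = {B,S}

S ∈ T[0,2] ⇒ YES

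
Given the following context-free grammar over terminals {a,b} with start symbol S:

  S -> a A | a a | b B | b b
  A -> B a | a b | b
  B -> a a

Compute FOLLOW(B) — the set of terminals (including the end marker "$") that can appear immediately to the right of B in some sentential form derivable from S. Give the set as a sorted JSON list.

FIRST sets, iterate to fixpoint:
iter 1:
  A via A→a b: +{a}
  A via A→b: +{b}
  B via B→a a: +{a}
  S via S→a A: +{a}
  S via S→b B: +{b}
  FIRST[S]={a,b}  FIRST[A]={a,b}  FIRST[B]={a}
iter 2: (stable)
  FIRST[S]={a,b}  FIRST[A]={a,b}  FIRST[B]={a}

FOLLOW sets:
seed FOLLOW(S) with $
round 1:
  A→B a: FOLLOW(B) ⊇ FIRST(a) = {a}; new: +{a}
  S→a A: FOLLOW(A) ⊇ FOLLOW(S) ⊇ {$}; new: +{$}
  S→b B: FOLLOW(B) ⊇ FOLLOW(S) ⊇ {$}; new: +{$}
  S: {$}  A: {$}  B: {$,a}
round 2: (stable)
  S: {$}  A: {$}  B: {$,a}

FOLLOW(B) = ["$", "a"]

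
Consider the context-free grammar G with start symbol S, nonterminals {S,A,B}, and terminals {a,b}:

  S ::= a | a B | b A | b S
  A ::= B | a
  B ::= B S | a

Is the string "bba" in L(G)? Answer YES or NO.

CNF form of G:
  S -> T0 B | T1 A | T1 S | a
  A -> B S | a
  B -> B S | a
  T0 -> a
  T1 -> b

CYK fill:
  T[0,0] 'b' = {T1}  orig:{}
  T[1,1] 'b' = {T1}  orig:{}
  T[2,2] 'a' = {A,B,S,T0}  orig:{A,B,S}
  T[0,1] 'bb' = ∅
  T[1,2] 'ba' = {S}
  T[0,2] 'bba' = {S}

S ∈ T[0,2] ⇒ YES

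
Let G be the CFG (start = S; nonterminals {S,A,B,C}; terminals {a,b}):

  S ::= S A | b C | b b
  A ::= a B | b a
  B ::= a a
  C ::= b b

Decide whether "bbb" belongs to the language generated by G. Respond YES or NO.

Convert to CNF:
  S -> S A | T1 C | T1 T1
  A -> T0 B | T1 T0
  B -> T0 T0
  C -> T1 T1
  T0 -> a
  T1 -> b

CYK table (by increasing span):
  [0..0]={T1}  "b"  orig:{}
  [1..1]={T1}  "b"  orig:{}
  [2..2]={T1}  "b"  orig:{}
  [0..1]={C,S}  "bb"
  [1..2]={C,S}  "bb"
  [0..2]={S}  "bbb"

S ∈ T[0,2] ⇒ YES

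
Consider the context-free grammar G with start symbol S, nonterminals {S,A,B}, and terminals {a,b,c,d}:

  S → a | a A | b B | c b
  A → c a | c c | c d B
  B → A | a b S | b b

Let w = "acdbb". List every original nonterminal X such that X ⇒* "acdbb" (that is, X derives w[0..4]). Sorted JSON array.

Convert to CNF:
  S -> T0 T3 | T1 A | T3 B | a
  A -> T0 T0 | T0 T1 | T0 X4
  B -> T0 T0 | T0 T1 | T0 X6 | T1 X5 | T3 T3
  T0 -> c
  T1 -> a
  T2 -> d
  T3 -> b
  X4 -> T2 B
  X5 -> T3 S
  X6 -> T2 B

CYK fill (cells [i..j] with 0 ≤ i ≤ j ≤ 4 only):
  T[0,0] 'a' = {S,T1}  orig:{S}
  T[1,1] 'c' = {T0}  orig:{}
  T[2,2] 'd' = {T2}  orig:{}
  T[3,3] 'b' = {T3}  orig:{}
  T[4,4] 'b' = {T3}  orig:{}
  T[0,1] 'ac' = ∅
  T[1,2] 'cd' = ∅
  T[2,3] 'db' = ∅
  T[3,4] 'bb' = {B}
  T[0,2] 'acd' = ∅
  T[1,3] 'cdb' = ∅
  T[2,4] 'dbb' = {X4,X6}  orig:{}
  T[0,3] 'acdb' = ∅
  T[1,4] 'cdbb' = {A,B}
  T[0,4] 'acdbb' = {S}

Original NTs in T[0,4] deriving "acdbb": ["S"]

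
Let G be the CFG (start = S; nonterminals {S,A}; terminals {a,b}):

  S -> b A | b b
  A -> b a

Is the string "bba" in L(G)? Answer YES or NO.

CNF form of G:
  S -> T0 A | T0 T0
  A -> T0 T1
  T0 -> b
  T1 -> a

Fill CYK table bottom-up:
  cell(0,0) b: {T0}  orig:{}
  cell(1,1) b: {T0}  orig:{}
  cell(2,2) a: {T1}  orig:{}
  cell(0,1) bb: {S}
  cell(1,2) ba: {A}
  cell(0,2) bba: {S}

S ∈ T[0,2] ⇒ YES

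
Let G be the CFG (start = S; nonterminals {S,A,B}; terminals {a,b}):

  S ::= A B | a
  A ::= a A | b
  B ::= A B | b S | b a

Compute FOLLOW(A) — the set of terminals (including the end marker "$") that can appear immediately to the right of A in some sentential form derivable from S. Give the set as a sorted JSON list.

FIRST sets, iterate to fixpoint:
round 1:
  A via A→a A: +{a}
  A via A→b: +{b}
  B via B→A B: +{a,b}
  S via S→A B: +{a,b}
  S: {a,b}  A: {a,b}  B: {a,b}
round 2: (stable)
  S: {a,b}  A: {a,b}  B: {a,b}

Compute FOLLOW by fixpoint:
seed FOLLOW(S) with $
pass 1:
  B→A B: FOLLOW(A) ⊇ FIRST(B) = {a,b}; new: +{a,b}
  S→A B: FOLLOW(B) ⊇ FOLLOW(S) ⊇ {$}; new: +{$}
  FOLLOW(S)={$}  FOLLOW(A)={a,b}  FOLLOW(B)={$}
pass 2: (no change)
  FOLLOW(S)={$}  FOLLOW(A)={a,b}  FOLLOW(B)={$}

FOLLOW(A) = ["a", "b"]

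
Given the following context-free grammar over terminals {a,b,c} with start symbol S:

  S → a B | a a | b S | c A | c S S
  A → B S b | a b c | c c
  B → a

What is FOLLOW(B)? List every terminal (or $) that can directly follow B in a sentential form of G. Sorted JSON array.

Compute FIRST by fixpoint:
pass 1:
  A via A→a b c: +{a}
  A via A→c c: +{c}
  B via B→a: +{a}
  S via S→a B: +{a}
  S via S→b S: +{b}
  S via S→c A: +{c}
  S: {a,b,c}  A: {a,c}  B: {a}
pass 2: (stable)
  S: {a,b,c}  A: {a,c}  B: {a}

FOLLOW sets:
seed FOLLOW(S) with $
round 1:
  A→B S b: FOLLOW(B) ⊇ FIRST(S) = {a,b,c}; new: +{a,b,c}
  A→B S b: FOLLOW(S) ⊇ FIRST(b) = {b}; new: +{b}
  S→a B: FOLLOW(B) ⊇ FOLLOW(S) ⊇ {$,b}; new: +{$}
  S→c A: FOLLOW(A) ⊇ FOLLOW(S) ⊇ {$,b}; new: +{$,b}
  S→c S S: FOLLOW(S) ⊇ FIRST(S) = {a,b,c}; new: +{a,c}
  FOLLOW(S)={$,a,b,c}  FOLLOW(A)={$,b}  FOLLOW(B)={$,a,b,c}
round 2:
  S→c A: FOLLOW(A) ⊇ FOLLOW(S) ⊇ {$,a,b,c}; new: +{a,c}
  FOLLOW(S)={$,a,b,c}  FOLLOW(A)={$,a,b,c}  FOLLOW(B)={$,a,b,c}
round 3: (stable)
  FOLLOW(S)={$,a,b,c}  FOLLOW(A)={$,a,b,c}  FOLLOW(B)={$,a,b,c}

FOLLOW(B) = ["$", "a", "b", "c"]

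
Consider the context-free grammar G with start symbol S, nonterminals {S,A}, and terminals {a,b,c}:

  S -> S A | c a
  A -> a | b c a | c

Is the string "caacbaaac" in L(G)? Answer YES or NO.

Convert to CNF:
  S -> S A | T1 T2
  A -> T0 X3 | a | c
  T0 -> b
  T1 -> c
  T2 -> a
  X3 -> T1 T2

Fill CYK table bottom-up:
  cell(0,0) c: {A,T1}  orig:{A}
  cell(1,1) a: {A,T2}  orig:{A}
  cell(2,2) a: {A,T2}  orig:{A}
  cell(3,3) c: {A,T1}  orig:{A}
  cell(4,4) b: {T0}  orig:{}
  cell(5,5) a: {A,T2}  orig:{A}
  cell(6,6) a: {A,T2}  orig:{A}
  cell(7,7) a: {A,T2}  orig:{A}
  cell(8,8) c: {A,T1}  orig:{A}
  cell(0,1) ca: {S,X3}  orig:{S}
  cell(1,2) aa: ∅
  cell(2,3) ac: ∅
  cell(3,4) cb: ∅
  cell(4,5) ba: ∅
  cell(5,6) aa: ∅
  cell(6,7) aa: ∅
  cell(7,8) ac: ∅
  cell(0,2) caa: {S}
  cell(1,3) aac: ∅
  cell(2,4) acb: ∅
  cell(3,5) cba: ∅
  cell(4,6) baa: ∅
  cell(5,7) aaa: ∅
  cell(6,8) aac: ∅
  cell(0,3) caac: {S}
  cell(1,4) aacb: ∅
  cell(2,5) acba: ∅
  cell(3,6) cbaa: ∅
  cell(4,7) baaa: ∅
  cell(5,8) aaac: ∅
  cell(0,4) caacb: ∅
  cell(1,5) aacba: ∅
  cell(2,6) acbaa: ∅
  cell(3,7) cbaaa: ∅
  cell(4,8) baaac: ∅
  cell(0,5) caacba: ∅
  cell(1,6) aacbaa: ∅
  cell(2,7) acbaaa: ∅
  cell(3,8) cbaaac: ∅
  cell(0,6) caacbaa: ∅
  cell(1,7) aacbaaa: ∅
  cell(2,8) acbaaac: ∅
  cell(0,7) caacbaaa: ∅
  cell(1,8) aacbaaac: ∅
  cell(0,8) caacbaaac: ∅

S ∉ T[0,8] ⇒ NO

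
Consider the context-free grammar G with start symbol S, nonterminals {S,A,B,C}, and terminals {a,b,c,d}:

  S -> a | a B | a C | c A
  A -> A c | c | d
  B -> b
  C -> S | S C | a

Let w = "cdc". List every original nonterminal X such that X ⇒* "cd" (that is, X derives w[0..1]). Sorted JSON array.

CNF form of G:
  S -> T0 A | T1 B | T1 C | a
  A -> A T0 | c | d
  B -> b
  C -> S C | T0 A | T1 B | T1 C | a
  T0 -> c
  T1 -> a

CYK table (by increasing span) — only the sub-triangle for w[0..1]:
  T[0,0] 'c' = {A,T0}  orig:{A}
  T[1,1] 'd' = {A}
  T[0,1] 'cd' = {C,S}

Original NTs in T[0,1] deriving "cd": ["C", "S"]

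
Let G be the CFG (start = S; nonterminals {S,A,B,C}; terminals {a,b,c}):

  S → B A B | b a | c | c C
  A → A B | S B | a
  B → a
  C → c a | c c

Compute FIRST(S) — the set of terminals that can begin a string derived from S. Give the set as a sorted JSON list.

FIRST iteration:
pass 1:
  A via A→a: +{a}
  B via B→a: +{a}
  C via C→c a: +{c}
  S via S→B A B: +{a}
  S via S→b a: +{b}
  S via S→c: +{c}
  S: {a,b,c}  A: {a}  B: {a}  C: {c}
pass 2:
  A via A→S B: +{b,c}
  S: {a,b,c}  A: {a,b,c}  B: {a}  C: {c}
pass 3: — fixpoint
  S: {a,b,c}  A: {a,b,c}  B: {a}  C: {c}

FIRST(S) = ["a", "b", "c"]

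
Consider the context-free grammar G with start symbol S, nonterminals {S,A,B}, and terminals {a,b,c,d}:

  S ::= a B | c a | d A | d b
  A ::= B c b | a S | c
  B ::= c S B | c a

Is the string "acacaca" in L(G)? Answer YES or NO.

Convert to CNF:
  S -> T0 T2 | T2 B | T3 A | T3 T1
  A -> B X4 | T2 S | c
  B -> T0 T2 | T0 X5
  T0 -> c
  T1 -> b
  T2 -> a
  T3 -> d
  X4 -> T0 T1
  X5 -> S B

CYK table (by increasing span):
  [0..0]={T2}  "a"  orig:{}
  [1..1]={A,T0}  "c"  orig:{A}
  [2..2]={T2}  "a"  orig:{}
  [3..3]={A,T0}  "c"  orig:{A}
  [4..4]={T2}  "a"  orig:{}
  [5..5]={A,T0}  "c"  orig:{A}
  [6..6]={T2}  "a"  orig:{}
  [0..1]=∅  "ac"
  [1..2]={B,S}  "ca"
  [2..3]=∅  "ac"
  [3..4]={B,S}  "ca"
  [4..5]=∅  "ac"
  [5..6]={B,S}  "ca"
  [0..2]={A,S}  "aca"
  [1..3]=∅  "cac"
  [2..4]={A,S}  "aca"
  [3..5]=∅  "cac"
  [4..6]={A,S}  "aca"
  [0..3]=∅  "acac"
  [1..4]={X5}  "caca"  orig:{}
  [2..5]=∅  "acac"
  [3..6]={X5}  "caca"  orig:{}
  [0..4]={X5}  "acaca"  orig:{}
  [1..5]=∅  "cacac"
  [2..6]={X5}  "acaca"  orig:{}
  [0..5]=∅  "acacac"
  [1..6]={B}  "cacaca"
  [0..6]={S}  "acacaca"

S ∈ T[0,6] ⇒ YES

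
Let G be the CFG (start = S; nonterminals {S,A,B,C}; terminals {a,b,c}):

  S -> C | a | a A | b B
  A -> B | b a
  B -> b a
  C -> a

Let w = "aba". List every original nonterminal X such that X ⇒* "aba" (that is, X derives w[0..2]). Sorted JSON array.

CNF form of G:
  S -> T0 B | T1 A | a
  A -> T0 T1
  B -> T0 T1
  C -> a
  T0 -> b
  T1 -> a

CYK fill (cells [i..j] with 0 ≤ i ≤ j ≤ 2 only):
  T[0,0] 'a' = {C,S,T1}  orig:{C,S}
  T[1,1] 'b' = {T0}  orig:{}
  T[2,2] 'a' = {C,S,T1}  orig:{C,S}
  T[0,1] 'ab' = ∅
  T[1,2] 'ba' = {A,B}
  T[0,2] 'aba' = {S}

Original NTs in T[0,2] deriving "aba": ["S"]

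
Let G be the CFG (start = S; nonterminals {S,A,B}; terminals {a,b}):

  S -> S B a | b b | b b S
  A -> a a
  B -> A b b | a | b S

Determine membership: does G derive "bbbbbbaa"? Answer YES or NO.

Convert to CNF:
  S -> S X3 | T1 T1 | T1 X4
  A -> T0 T0
  B -> A X2 | T1 S | a
  T0 -> a
  T1 -> b
  X2 -> T1 T1
  X3 -> B T0
  X4 -> T1 S

CYK fill:
  T[0,0] 'b' = {T1}  orig:{}
  T[1,1] 'b' = {T1}  orig:{}
  T[2,2] 'b' = {T1}  orig:{}
  T[3,3] 'b' = {T1}  orig:{}
  T[4,4] 'b' = {T1}  orig:{}
  T[5,5] 'b' = {T1}  orig:{}
  T[6,6] 'a' = {B,T0}  orig:{B}
  T[7,7] 'a' = {B,T0}  orig:{B}
  T[0,1] 'bb' = {S,X2}  orig:{S}
  T[1,2] 'bb' = {S,X2}  orig:{S}
  T[2,3] 'bb' = {S,X2}  orig:{S}
  T[3,4] 'bb' = {S,X2}  orig:{S}
  T[4,5] 'bb' = {S,X2}  orig:{S}
  T[5,6] 'ba' = ∅
  T[6,7] 'aa' = {A,X3}  orig:{A}
  T[0,2] 'bbb' = {B,X4}  orig:{B}
  T[1,3] 'bbb' = {B,X4}  orig:{B}
  T[2,4] 'bbb' = {B,X4}  orig:{B}
  T[3,5] 'bbb' = {B,X4}  orig:{B}
  T[4,6] 'bba' = ∅
  T[5,7] 'baa' = ∅
  T[0,3] 'bbbb' = {S}
  T[1,4] 'bbbb' = {S}
  T[2,5] 'bbbb' = {S}
  T[3,6] 'bbba' = {X3}  orig:{}
  T[4,7] 'bbaa' = {S}
  T[0,4] 'bbbbb' = {B,X4}  orig:{B}
  T[1,5] 'bbbbb' = {B,X4}  orig:{B}
  T[2,6] 'bbbba' = ∅
  T[3,7] 'bbbaa' = {B,X4}  orig:{B}
  T[0,5] 'bbbbbb' = {S}
  T[1,6] 'bbbbba' = {S,X3}  orig:{S}
  T[2,7] 'bbbbaa' = {S}
  T[0,6] 'bbbbbba' = {B,X4}  orig:{B}
  T[1,7] 'bbbbbaa' = {B,X4}  orig:{B}
  T[0,7] 'bbbbbbaa' = {S,X3}  orig:{S}

S ∈ T[0,7] ⇒ YES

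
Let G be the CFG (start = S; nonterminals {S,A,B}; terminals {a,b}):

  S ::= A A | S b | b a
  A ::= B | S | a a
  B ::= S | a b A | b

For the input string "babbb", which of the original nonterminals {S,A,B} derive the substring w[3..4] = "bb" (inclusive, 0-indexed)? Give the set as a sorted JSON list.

Convert to CNF:
  S -> A A | S T0 | T0 T1
  A -> A A | S T0 | T0 T1 | T1 T1 | T1 X2 | b
  B -> A A | S T0 | T0 T1 | T1 X3 | b
  T0 -> b
  T1 -> a
  X2 -> T0 A
  X3 -> T0 A

CYK table (by increasing span), restricted to cells inside w[3..4]:
  T[3,3] 'b' = {A,B,T0}  orig:{A,B}
  T[4,4] 'b' = {A,B,T0}  orig:{A,B}
  T[3,4] 'bb' = {A,B,S,X2,X3}  orig:{A,B,S}

Original NTs in T[3,4] deriving "bb": ["A", "B", "S"]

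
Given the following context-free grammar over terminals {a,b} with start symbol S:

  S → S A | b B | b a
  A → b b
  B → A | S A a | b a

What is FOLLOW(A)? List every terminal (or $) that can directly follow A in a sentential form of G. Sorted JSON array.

FIRST iteration:
round 1:
  A via A→b b: +{b}
  B via B→A: +{b}
  S via S→b B: +{b}
  S: {b}  A: {b}  B: {b}
round 2: (no change)
  S: {b}  A: {b}  B: {b}

FOLLOW sets:
FOLLOW(S) := {$}
round 1:
  B→S A a: FOLLOW(S) ⊇ FIRST(A) = {b}; new: +{b}
  B→S A a: FOLLOW(A) ⊇ FIRST(a) = {a}; new: +{a}
  S→S A: FOLLOW(A) ⊇ FOLLOW(S) ⊇ {$,b}; new: +{$,b}
  S→b B: FOLLOW(B) ⊇ FOLLOW(S) ⊇ {$,b}; new: +{$,b}
  FOLLOW(S)={$,b}  FOLLOW(A)={$,a,b}  FOLLOW(B)={$,b}
round 2: done
  FOLLOW(S)={$,b}  FOLLOW(A)={$,a,b}  FOLLOW(B)={$,b}

FOLLOW(A) = ["$", "a", "b"]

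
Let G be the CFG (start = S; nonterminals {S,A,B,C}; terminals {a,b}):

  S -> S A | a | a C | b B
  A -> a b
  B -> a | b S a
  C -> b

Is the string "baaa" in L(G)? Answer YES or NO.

Convert to CNF:
  S -> S A | T0 C | T1 B | a
  A -> T0 T1
  B -> T1 X2 | a
  C -> b
  T0 -> a
  T1 -> b
  X2 -> S T0

CYK table (by increasing span):
  T[0,0] 'b' = {C,T1}  orig:{C}
  T[1,1] 'a' = {B,S,T0}  orig:{B,S}
  T[2,2] 'a' = {B,S,T0}  orig:{B,S}
  T[3,3] 'a' = {B,S,T0}  orig:{B,S}
  T[0,1] 'ba' = {S}
  T[1,2] 'aa' = {X2}  orig:{}
  T[2,3] 'aa' = {X2}  orig:{}
  T[0,2] 'baa' = {B,X2}  orig:{B}
  T[1,3] 'aaa' = ∅
  T[0,3] 'baaa' = ∅

S ∉ T[0,3] ⇒ NO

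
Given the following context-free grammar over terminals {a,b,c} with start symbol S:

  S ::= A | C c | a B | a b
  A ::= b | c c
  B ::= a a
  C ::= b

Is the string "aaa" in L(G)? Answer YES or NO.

CNF form of G:
  S -> C T0 | T0 T0 | T1 B | T1 T2 | b
  A -> T0 T0 | b
  B -> T1 T1
  C -> b
  T0 -> c
  T1 -> a
  T2 -> b

CYK fill:
  T[0,0] 'a' = {T1}  orig:{}
  T[1,1] 'a' = {T1}  orig:{}
  T[2,2] 'a' = {T1}  orig:{}
  T[0,1] 'aa' = {B}
  T[1,2] 'aa' = {B}
  T[0,2] 'aaa' = {S}

S ∈ T[0,2] ⇒ YES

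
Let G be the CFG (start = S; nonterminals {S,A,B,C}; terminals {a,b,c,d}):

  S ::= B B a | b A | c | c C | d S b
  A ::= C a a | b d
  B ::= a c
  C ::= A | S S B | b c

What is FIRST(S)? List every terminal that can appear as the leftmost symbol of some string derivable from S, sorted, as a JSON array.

FIRST sets, iterate to fixpoint:
round 1:
  A via A→b d: +{b}
  B via B→a c: +{a}
  C via C→A: +{b}
  S via S→B B a: +{a}
  S via S→b A: +{b}
  S via S→c: +{c}
  S via S→d S b: +{d}
  FIRST(S)={a,b,c,d}  FIRST(A)={b}  FIRST(B)={a}  FIRST(C)={b}
round 2:
  C via C→S S B: +{a,c,d}
  FIRST(S)={a,b,c,d}  FIRST(A)={b}  FIRST(B)={a}  FIRST(C)={a,b,c,d}
round 3:
  A via A→C a a: +{a,c,d}
  FIRST(S)={a,b,c,d}  FIRST(A)={a,b,c,d}  FIRST(B)={a}  FIRST(C)={a,b,c,d}
round 4: (no change)
  FIRST(S)={a,b,c,d}  FIRST(A)={a,b,c,d}  FIRST(B)={a}  FIRST(C)={a,b,c,d}

FIRST(S) = ["a", "b", "c", "d"]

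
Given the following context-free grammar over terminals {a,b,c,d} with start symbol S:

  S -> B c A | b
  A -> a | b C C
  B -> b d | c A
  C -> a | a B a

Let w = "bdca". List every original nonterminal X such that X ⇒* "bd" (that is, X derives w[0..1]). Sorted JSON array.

Convert to CNF:
  S -> B X6 | b
  A -> T0 X4 | a
  B -> T0 T1 | T2 A
  C -> T3 X5 | a
  T0 -> b
  T1 -> d
  T2 -> c
  T3 -> a
  X4 -> C C
  X5 -> B T3
  X6 -> T2 A

Fill CYK table bottom-up (cells [i..j] with 0 ≤ i ≤ j ≤ 1 only):
  cell(0,0) b: {S,T0}  orig:{S}
  cell(1,1) d: {T1}  orig:{}
  cell(0,1) bd: {B}

Original NTs in T[0,1] deriving "bd": ["B"]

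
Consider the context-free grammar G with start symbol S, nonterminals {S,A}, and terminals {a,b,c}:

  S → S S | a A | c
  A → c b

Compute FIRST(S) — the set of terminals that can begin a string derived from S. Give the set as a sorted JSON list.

FIRST sets, iterate to fixpoint:
round 1:
  A via A→c b: +{c}
  S via S→a A: +{a}
  S via S→c: +{c}
  FIRST[S]={a,c}  FIRST[A]={c}
round 2: (no change)
  FIRST[S]={a,c}  FIRST[A]={c}

FIRST(S) = ["a", "c"]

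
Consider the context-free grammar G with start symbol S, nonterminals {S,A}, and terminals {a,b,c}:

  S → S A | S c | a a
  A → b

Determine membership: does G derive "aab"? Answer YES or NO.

CNF form of G:
  S -> S A | S T0 | T1 T1
  A -> b
  T0 -> c
  T1 -> a

CYK table (by increasing span):
  [0..0]={T1}  "a"  orig:{}
  [1..1]={T1}  "a"  orig:{}
  [2..2]={A}  "b"
  [0..1]={S}  "aa"
  [1..2]=∅  "ab"
  [0..2]={S}  "aab"

S ∈ T[0,2] ⇒ YES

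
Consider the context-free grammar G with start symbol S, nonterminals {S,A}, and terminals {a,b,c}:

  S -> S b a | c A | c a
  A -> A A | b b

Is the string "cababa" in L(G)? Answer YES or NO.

Convert to CNF:
  S -> S X3 | T2 A | T2 T1
  A -> A A | T0 T0
  T0 -> b
  T1 -> a
  T2 -> c
  X3 -> T0 T1

CYK fill:
  cell(0,0) c: {T2}  orig:{}
  cell(1,1) a: {T1}  orig:{}
  cell(2,2) b: {T0}  orig:{}
  cell(3,3) a: {T1}  orig:{}
  cell(4,4) b: {T0}  orig:{}
  cell(5,5) a: {T1}  orig:{}
  cell(0,1) ca: {S}
  cell(1,2) ab: ∅
  cell(2,3) ba: {X3}  orig:{}
  cell(3,4) ab: ∅
  cell(4,5) ba: {X3}  orig:{}
  cell(0,2) cab: ∅
  cell(1,3) aba: ∅
  cell(2,4) bab: ∅
  cell(3,5) aba: ∅
  cell(0,3) caba: {S}
  cell(1,4) abab: ∅
  cell(2,5) baba: ∅
  cell(0,4) cabab: ∅
  cell(1,5) ababa: ∅
  cell(0,5) cababa: {S}

S ∈ T[0,5] ⇒ YES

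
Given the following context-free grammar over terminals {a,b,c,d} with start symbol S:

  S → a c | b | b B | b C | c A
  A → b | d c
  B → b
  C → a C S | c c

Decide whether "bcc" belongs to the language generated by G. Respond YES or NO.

CNF form of G:
  S -> T1 A | T2 T1 | T3 B | T3 C | b
  A -> T0 T1 | b
  B -> b
  C -> T1 T1 | T2 X4
  T0 -> d
  T1 -> c
  T2 -> a
  T3 -> b
  X4 -> C S

Fill CYK table bottom-up:
  [0..0]={A,B,S,T3}  "b"  orig:{A,B,S}
  [1..1]={T1}  "c"  orig:{}
  [2..2]={T1}  "c"  orig:{}
  [0..1]=∅  "bc"
  [1..2]={C}  "cc"
  [0..2]={S}  "bcc"

S ∈ T[0,2] ⇒ YES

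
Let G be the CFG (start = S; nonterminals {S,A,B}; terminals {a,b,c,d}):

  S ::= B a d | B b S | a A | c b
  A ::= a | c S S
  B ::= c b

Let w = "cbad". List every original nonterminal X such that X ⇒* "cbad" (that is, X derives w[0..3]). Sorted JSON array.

CNF form of G:
  S -> B X5 | B X6 | T0 T1 | T2 A
  A -> T0 X4 | a
  B -> T0 T1
  T0 -> c
  T1 -> b
  T2 -> a
  T3 -> d
  X4 -> S S
  X5 -> T2 T3
  X6 -> T1 S

CYK fill (cells [i..j] with 0 ≤ i ≤ j ≤ 3 only):
  T[0,0] 'c' = {T0}  orig:{}
  T[1,1] 'b' = {T1}  orig:{}
  T[2,2] 'a' = {A,T2}  orig:{A}
  T[3,3] 'd' = {T3}  orig:{}
  T[0,1] 'cb' = {B,S}
  T[1,2] 'ba' = ∅
  T[2,3] 'ad' = {X5}  orig:{}
  T[0,2] 'cba' = ∅
  T[1,3] 'bad' = ∅
  T[0,3] 'cbad' = {S}

Original NTs in T[0,3] deriving "cbad": ["S"]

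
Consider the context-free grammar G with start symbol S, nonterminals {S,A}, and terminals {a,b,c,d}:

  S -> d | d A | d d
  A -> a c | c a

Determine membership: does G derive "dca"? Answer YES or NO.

Convert to CNF:
  S -> T2 A | T2 T2 | d
  A -> T0 T1 | T1 T0
  T0 -> a
  T1 -> c
  T2 -> d

CYK fill:
  [0..0]={S,T2}  "d"  orig:{S}
  [1..1]={T1}  "c"  orig:{}
  [2..2]={T0}  "a"  orig:{}
  [0..1]=∅  "dc"
  [1..2]={A}  "ca"
  [0..2]={S}  "dca"

S ∈ T[0,2] ⇒ YES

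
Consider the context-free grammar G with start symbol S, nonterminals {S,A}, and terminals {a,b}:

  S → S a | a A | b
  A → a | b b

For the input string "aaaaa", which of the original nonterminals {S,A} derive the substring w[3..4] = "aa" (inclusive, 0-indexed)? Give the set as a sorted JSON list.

CNF form of G:
  S -> S T1 | T1 A | b
  A -> T0 T0 | a
  T0 -> b
  T1 -> a

Fill CYK table bottom-up (cells [i..j] with 3 ≤ i ≤ j ≤ 4 only):
  cell(3,3) a: {A,T1}  orig:{A}
  cell(4,4) a: {A,T1}  orig:{A}
  cell(3,4) aa: {S}

Original NTs in T[3,4] deriving "aa": ["S"]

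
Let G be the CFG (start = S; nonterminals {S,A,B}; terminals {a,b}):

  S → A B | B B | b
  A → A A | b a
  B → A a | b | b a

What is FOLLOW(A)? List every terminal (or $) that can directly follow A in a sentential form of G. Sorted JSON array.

Compute FIRST by fixpoint:
iter 1:
  A via A→b a: +{b}
  B via B→A a: +{b}
  S via S→A B: +{b}
  FIRST(S)={b}  FIRST(A)={b}  FIRST(B)={b}
iter 2: (stable)
  FIRST(S)={b}  FIRST(A)={b}  FIRST(B)={b}

Compute FOLLOW by fixpoint:
initialize: $ ∈ FOLLOW(S)
iter 1:
  A→A A: FOLLOW(A) ⊇ FIRST(A) = {b}; new: +{b}
  B→A a: FOLLOW(A) ⊇ FIRST(a) = {a}; new: +{a}
  S→A B: FOLLOW(B) ⊇ FOLLOW(S) ⊇ {$}; new: +{$}
  S→B B: FOLLOW(B) ⊇ FIRST(B) = {b}; new: +{b}
  FOLLOW(S)={$}  FOLLOW(A)={a,b}  FOLLOW(B)={$,b}
iter 2: — fixpoint
  FOLLOW(S)={$}  FOLLOW(A)={a,b}  FOLLOW(B)={$,b}

FOLLOW(A) = ["a", "b"]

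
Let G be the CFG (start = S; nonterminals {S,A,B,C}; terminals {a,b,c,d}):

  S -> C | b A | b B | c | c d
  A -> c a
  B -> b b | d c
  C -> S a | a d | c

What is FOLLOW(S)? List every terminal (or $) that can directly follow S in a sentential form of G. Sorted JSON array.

Compute FIRST by fixpoint:
iter 1:
  A via A→c a: +{c}
  B via B→b b: +{b}
  B via B→d c: +{d}
  C via C→a d: +{a}
  C via C→c: +{c}
  S via S→C: +{a,c}
  S via S→b A: +{b}
  S: {a,b,c}  A: {c}  B: {b,d}  C: {a,c}
iter 2:
  C via C→S a: +{b}
  S: {a,b,c}  A: {c}  B: {b,d}  C: {a,b,c}
iter 3: (stable)
  S: {a,b,c}  A: {c}  B: {b,d}  C: {a,b,c}

FOLLOW sets:
seed FOLLOW(S) with $
pass 1:
  C→S a: FOLLOW(S) ⊇ FIRST(a) = {a}; new: +{a}
  S→C: FOLLOW(C) ⊇ FOLLOW(S) ⊇ {$,a}; new: +{$,a}
  S→b A: FOLLOW(A) ⊇ FOLLOW(S) ⊇ {$,a}; new: +{$,a}
  S→b B: FOLLOW(B) ⊇ FOLLOW(S) ⊇ {$,a}; new: +{$,a}
  FOLLOW(S)={$,a}  FOLLOW(A)={$,a}  FOLLOW(B)={$,a}  FOLLOW(C)={$,a}
pass 2: done
  FOLLOW(S)={$,a}  FOLLOW(A)={$,a}  FOLLOW(B)={$,a}  FOLLOW(C)={$,a}

FOLLOW(S) = ["$", "a"]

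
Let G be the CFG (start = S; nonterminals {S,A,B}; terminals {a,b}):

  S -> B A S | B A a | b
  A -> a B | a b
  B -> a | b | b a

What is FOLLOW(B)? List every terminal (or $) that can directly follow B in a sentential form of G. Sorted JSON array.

Compute FIRST by fixpoint:
iter 1:
  A via A→a B: +{a}
  B via B→a: +{a}
  B via B→b: +{b}
  S via S→B A S: +{a,b}
  S: {a,b}  A: {a}  B: {a,b}
iter 2: (no change)
  S: {a,b}  A: {a}  B: {a,b}

FOLLOW sets:
seed FOLLOW(S) with $
round 1:
  S→B A S: FOLLOW(B) ⊇ FIRST(A) = {a}; new: +{a}
  S→B A S: FOLLOW(A) ⊇ FIRST(S) = {a,b}; new: +{a,b}
  FOLLOW[S]={$}  FOLLOW[A]={a,b}  FOLLOW[B]={a}
round 2:
  A→a B: FOLLOW(B) ⊇ FOLLOW(A) ⊇ {a,b}; new: +{b}
  FOLLOW[S]={$}  FOLLOW[A]={a,b}  FOLLOW[B]={a,b}
round 3: (stable)
  FOLLOW[S]={$}  FOLLOW[A]={a,b}  FOLLOW[B]={a,b}

FOLLOW(B) = ["a", "b"]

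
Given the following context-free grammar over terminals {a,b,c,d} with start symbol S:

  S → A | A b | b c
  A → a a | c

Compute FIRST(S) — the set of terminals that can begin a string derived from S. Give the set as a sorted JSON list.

FIRST sets, iterate to fixpoint:
[1]
  A via A→a a: +{a}
  A via A→c: +{c}
  S via S→A: +{a,c}
  S via S→b c: +{b}
  FIRST[S]={a,b,c}  FIRST[A]={a,c}
[2] (no change)
  FIRST[S]={a,b,c}  FIRST[A]={a,c}

FIRST(S) = ["a", "b", "c"]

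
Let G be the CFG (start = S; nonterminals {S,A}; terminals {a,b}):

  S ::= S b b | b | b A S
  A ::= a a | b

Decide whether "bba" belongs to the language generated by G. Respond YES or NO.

CNF form of G:
  S -> S X2 | T1 X3 | b
  A -> T0 T0 | b
  T0 -> a
  T1 -> b
  X2 -> T1 T1
  X3 -> A S

CYK table (by increasing span):
  cell(0,0) b: {A,S,T1}  orig:{A,S}
  cell(1,1) b: {A,S,T1}  orig:{A,S}
  cell(2,2) a: {T0}  orig:{}
  cell(0,1) bb: {X2,X3}  orig:{}
  cell(1,2) ba: ∅
  cell(0,2) bba: ∅

S ∉ T[0,2] ⇒ NO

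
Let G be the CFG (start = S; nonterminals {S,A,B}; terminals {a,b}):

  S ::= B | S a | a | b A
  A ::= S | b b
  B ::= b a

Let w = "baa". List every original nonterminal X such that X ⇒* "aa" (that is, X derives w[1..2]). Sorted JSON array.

Convert to CNF:
  S -> S T0 | T1 A | T1 T0 | a
  A -> S T0 | T1 A | T1 T0 | T1 T1 | a
  B -> T1 T0
  T0 -> a
  T1 -> b

CYK table (by increasing span) — only the sub-triangle for w[1..2]:
  [1..1]={A,S,T0}  "a"  orig:{A,S}
  [2..2]={A,S,T0}  "a"  orig:{A,S}
  [1..2]={A,S}  "aa"

Original NTs in T[1,2] deriving "aa": ["A", "S"]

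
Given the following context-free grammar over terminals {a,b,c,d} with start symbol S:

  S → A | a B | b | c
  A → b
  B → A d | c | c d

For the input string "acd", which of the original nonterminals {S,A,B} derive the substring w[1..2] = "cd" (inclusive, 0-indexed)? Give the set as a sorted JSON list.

CNF form of G:
  S -> T2 B | b | c
  A -> b
  B -> A T0 | T1 T0 | c
  T0 -> d
  T1 -> c
  T2 -> a

Fill CYK table bottom-up — only the sub-triangle for w[1..2]:
  cell(1,1) c: {B,S,T1}  orig:{B,S}
  cell(2,2) d: {T0}  orig:{}
  cell(1,2) cd: {B}

Original NTs in T[1,2] deriving "cd": ["B"]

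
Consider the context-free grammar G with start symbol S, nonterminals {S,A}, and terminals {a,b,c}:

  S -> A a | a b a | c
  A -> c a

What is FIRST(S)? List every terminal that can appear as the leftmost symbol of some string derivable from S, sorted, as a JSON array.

Compute FIRST by fixpoint:
[1]
  A via A→c a: +{c}
  S via S→A a: +{c}
  S via S→a b a: +{a}
  FIRST(S)={a,c}  FIRST(A)={c}
[2] done
  FIRST(S)={a,c}  FIRST(A)={c}

FIRST(S) = ["a", "c"]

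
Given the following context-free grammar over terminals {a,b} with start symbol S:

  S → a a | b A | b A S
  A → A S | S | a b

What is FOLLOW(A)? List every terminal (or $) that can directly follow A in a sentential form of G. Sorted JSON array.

FIRST sets, iterate to fixpoint:
pass 1:
  A via A→a b: +{a}
  S via S→a a: +{a}
  S via S→b A: +{b}
  FIRST[S]={a,b}  FIRST[A]={a}
pass 2:
  A via A→S: +{b}
  FIRST[S]={a,b}  FIRST[A]={a,b}
pass 3: done
  FIRST[S]={a,b}  FIRST[A]={a,b}

FOLLOW iteration:
initialize: $ ∈ FOLLOW(S)
round 1:
  A→A S: FOLLOW(A) ⊇ FIRST(S) = {a,b}; new: +{a,b}
  A→A S: FOLLOW(S) ⊇ FOLLOW(A) ⊇ {a,b}; new: +{a,b}
  S→b A: FOLLOW(A) ⊇ FOLLOW(S) ⊇ {$,a,b}; new: +{$}
  FOLLOW[S]={$,a,b}  FOLLOW[A]={$,a,b}
round 2: done
  FOLLOW[S]={$,a,b}  FOLLOW[A]={$,a,b}

FOLLOW(A) = ["$", "a", "b"]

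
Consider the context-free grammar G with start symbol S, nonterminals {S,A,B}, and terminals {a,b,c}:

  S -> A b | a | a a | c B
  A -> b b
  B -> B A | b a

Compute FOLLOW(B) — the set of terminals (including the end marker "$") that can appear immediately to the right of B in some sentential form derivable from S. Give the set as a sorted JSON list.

FIRST sets, iterate to fixpoint:
pass 1:
  A via A→b b: +{b}
  B via B→b a: +{b}
  S via S→A b: +{b}
  S via S→a: +{a}
  S via S→c B: +{c}
  FIRST(S)={a,b,c}  FIRST(A)={b}  FIRST(B)={b}
pass 2: done
  FIRST(S)={a,b,c}  FIRST(A)={b}  FIRST(B)={b}

Compute FOLLOW by fixpoint:
initialize: $ ∈ FOLLOW(S)
iter 1:
  B→B A: FOLLOW(B) ⊇ FIRST(A) = {b}; new: +{b}
  B→B A: FOLLOW(A) ⊇ FOLLOW(B) ⊇ {b}; new: +{b}
  S→c B: FOLLOW(B) ⊇ FOLLOW(S) ⊇ {$}; new: +{$}
  FOLLOW[S]={$}  FOLLOW[A]={b}  FOLLOW[B]={$,b}
iter 2:
  B→B A: FOLLOW(A) ⊇ FOLLOW(B) ⊇ {$,b}; new: +{$}
  FOLLOW[S]={$}  FOLLOW[A]={$,b}  FOLLOW[B]={$,b}
iter 3: (stable)
  FOLLOW[S]={$}  FOLLOW[A]={$,b}  FOLLOW[B]={$,b}

FOLLOW(B) = ["$", "b"]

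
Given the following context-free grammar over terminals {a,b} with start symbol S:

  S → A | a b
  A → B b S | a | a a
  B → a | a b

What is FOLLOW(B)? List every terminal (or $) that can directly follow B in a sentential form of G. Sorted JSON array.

Compute FIRST by fixpoint:
pass 1:
  A via A→a: +{a}
  B via B→a: +{a}
  S via S→A: +{a}
  S: {a}  A: {a}  B: {a}
pass 2: (no change)
  S: {a}  A: {a}  B: {a}

Compute FOLLOW by fixpoint:
initialize: $ ∈ FOLLOW(S)
pass 1:
  A→B b S: FOLLOW(B) ⊇ FIRST(b) = {b}; new: +{b}
  S→A: FOLLOW(A) ⊇ FOLLOW(S) ⊇ {$}; new: +{$}
  S: {$}  A: {$}  B: {b}
pass 2: done
  S: {$}  A: {$}  B: {b}

FOLLOW(B) = ["b"]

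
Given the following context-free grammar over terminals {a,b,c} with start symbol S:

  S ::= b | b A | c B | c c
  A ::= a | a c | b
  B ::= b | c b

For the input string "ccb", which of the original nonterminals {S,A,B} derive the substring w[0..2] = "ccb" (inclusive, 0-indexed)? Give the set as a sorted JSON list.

Convert to CNF:
  S -> T1 B | T1 T1 | T2 A | b
  A -> T0 T1 | a | b
  B -> T1 T2 | b
  T0 -> a
  T1 -> c
  T2 -> b

CYK table (by increasing span) — only the sub-triangle for w[0..2]:
  T[0,0] 'c' = {T1}  orig:{}
  T[1,1] 'c' = {T1}  orig:{}
  T[2,2] 'b' = {A,B,S,T2}  orig:{A,B,S}
  T[0,1] 'cc' = {S}
  T[1,2] 'cb' = {B,S}
  T[0,2] 'ccb' = {S}

Original NTs in T[0,2] deriving "ccb": ["S"]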